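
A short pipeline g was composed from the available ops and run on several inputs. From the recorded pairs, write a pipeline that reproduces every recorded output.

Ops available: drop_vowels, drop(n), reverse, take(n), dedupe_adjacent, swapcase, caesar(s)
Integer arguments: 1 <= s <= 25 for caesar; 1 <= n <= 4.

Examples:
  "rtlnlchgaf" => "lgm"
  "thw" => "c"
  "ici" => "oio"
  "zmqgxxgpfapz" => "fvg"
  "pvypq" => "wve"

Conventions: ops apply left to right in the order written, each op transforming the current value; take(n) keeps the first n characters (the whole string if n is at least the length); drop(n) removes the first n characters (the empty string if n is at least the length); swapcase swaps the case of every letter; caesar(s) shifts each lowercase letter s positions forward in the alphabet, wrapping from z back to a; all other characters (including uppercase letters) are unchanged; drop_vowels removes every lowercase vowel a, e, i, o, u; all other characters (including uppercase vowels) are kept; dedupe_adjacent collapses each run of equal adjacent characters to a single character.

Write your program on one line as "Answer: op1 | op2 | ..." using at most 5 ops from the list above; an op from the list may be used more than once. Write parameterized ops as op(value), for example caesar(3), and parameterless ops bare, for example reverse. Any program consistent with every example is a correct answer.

caesar(7) | reverse | drop_vowels | caesar(25) | take(3)

Check, running the answer program on each example:
  "rtlnlchgaf" -> "yasusjonhm" -> "mhnojsusay" -> "mhnjssy" -> "lgmirrx" -> "lgm"
  "thw" -> "aod" -> "doa" -> "d" -> "c" -> "c"
  "ici" -> "pjp" -> "pjp" -> "pjp" -> "oio" -> "oio"
  "zmqgxxgpfapz" -> "gtxneenwmhwg" -> "gwhmwneenxtg" -> "gwhmwnnxtg" -> "fvglvmmwsf" -> "fvg"
  "pvypq" -> "wcfwx" -> "xwfcw" -> "xwfcw" -> "wvebv" -> "wve"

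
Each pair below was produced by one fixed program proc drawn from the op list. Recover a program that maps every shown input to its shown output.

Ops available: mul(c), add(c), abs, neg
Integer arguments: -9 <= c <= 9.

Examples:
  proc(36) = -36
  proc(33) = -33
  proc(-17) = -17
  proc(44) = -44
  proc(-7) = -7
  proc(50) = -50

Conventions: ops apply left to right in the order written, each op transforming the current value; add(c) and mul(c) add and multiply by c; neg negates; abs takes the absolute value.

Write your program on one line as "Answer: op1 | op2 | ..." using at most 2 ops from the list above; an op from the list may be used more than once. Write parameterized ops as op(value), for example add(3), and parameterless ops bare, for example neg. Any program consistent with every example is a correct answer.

abs | neg

Check, running the answer program on each example:
  36 -> 36 -> -36
  33 -> 33 -> -33
  -17 -> 17 -> -17
  44 -> 44 -> -44
  -7 -> 7 -> -7
  50 -> 50 -> -50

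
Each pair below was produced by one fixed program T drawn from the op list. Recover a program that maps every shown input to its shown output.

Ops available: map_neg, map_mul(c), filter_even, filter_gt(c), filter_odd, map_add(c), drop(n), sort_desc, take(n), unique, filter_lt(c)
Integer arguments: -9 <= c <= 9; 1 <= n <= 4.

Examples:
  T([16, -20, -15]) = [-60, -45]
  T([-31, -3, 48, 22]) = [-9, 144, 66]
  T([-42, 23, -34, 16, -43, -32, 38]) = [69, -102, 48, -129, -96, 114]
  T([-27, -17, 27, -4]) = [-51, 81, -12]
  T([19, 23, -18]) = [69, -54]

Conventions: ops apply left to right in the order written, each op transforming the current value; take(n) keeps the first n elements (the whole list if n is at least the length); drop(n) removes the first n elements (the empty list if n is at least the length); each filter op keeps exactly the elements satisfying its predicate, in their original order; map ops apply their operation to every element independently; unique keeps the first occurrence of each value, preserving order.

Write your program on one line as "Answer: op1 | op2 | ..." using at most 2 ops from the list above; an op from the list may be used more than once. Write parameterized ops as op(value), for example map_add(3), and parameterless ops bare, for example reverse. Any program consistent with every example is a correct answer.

map_mul(3) | drop(1)

Check, running the answer program on each example:
  [16, -20, -15] -> [48, -60, -45] -> [-60, -45]
  [-31, -3, 48, 22] -> [-93, -9, 144, 66] -> [-9, 144, 66]
  [-42, 23, -34, 16, -43, -32, 38] -> [-126, 69, -102, 48, -129, -96, 114] -> [69, -102, 48, -129, -96, 114]
  [-27, -17, 27, -4] -> [-81, -51, 81, -12] -> [-51, 81, -12]
  [19, 23, -18] -> [57, 69, -54] -> [69, -54]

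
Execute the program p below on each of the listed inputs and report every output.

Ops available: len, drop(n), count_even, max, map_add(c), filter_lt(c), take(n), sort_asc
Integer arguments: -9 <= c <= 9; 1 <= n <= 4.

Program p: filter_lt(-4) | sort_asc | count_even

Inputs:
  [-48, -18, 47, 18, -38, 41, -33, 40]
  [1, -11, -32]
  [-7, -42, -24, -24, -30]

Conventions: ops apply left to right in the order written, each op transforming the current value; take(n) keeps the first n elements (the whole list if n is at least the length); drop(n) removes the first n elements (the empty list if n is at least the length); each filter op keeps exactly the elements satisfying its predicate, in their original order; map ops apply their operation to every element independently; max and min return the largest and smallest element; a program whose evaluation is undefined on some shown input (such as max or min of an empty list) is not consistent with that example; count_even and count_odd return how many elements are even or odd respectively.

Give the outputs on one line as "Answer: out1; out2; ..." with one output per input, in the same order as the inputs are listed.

3; 1; 4

Execution, op by op:
  [-48, -18, 47, 18, -38, 41, -33, 40] -> [-48, -18, -38, -33] -> [-48, -38, -33, -18] -> 3
  [1, -11, -32] -> [-11, -32] -> [-32, -11] -> 1
  [-7, -42, -24, -24, -30] -> [-7, -42, -24, -24, -30] -> [-42, -30, -24, -24, -7] -> 4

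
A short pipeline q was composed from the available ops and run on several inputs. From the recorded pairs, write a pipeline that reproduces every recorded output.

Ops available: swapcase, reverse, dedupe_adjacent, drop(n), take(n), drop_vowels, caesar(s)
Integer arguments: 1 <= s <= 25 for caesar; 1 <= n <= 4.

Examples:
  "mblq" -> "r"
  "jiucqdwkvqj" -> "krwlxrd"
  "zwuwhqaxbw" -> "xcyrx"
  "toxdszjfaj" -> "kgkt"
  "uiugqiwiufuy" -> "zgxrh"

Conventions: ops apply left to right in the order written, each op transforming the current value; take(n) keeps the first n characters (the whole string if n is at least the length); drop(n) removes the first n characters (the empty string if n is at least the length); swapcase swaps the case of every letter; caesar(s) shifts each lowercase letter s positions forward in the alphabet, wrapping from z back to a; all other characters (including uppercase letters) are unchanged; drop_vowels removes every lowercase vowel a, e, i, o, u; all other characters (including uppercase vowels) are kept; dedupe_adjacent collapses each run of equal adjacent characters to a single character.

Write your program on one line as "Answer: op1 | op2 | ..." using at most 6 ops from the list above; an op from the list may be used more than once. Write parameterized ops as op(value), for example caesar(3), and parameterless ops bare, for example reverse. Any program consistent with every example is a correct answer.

drop(3) | drop_vowels | caesar(1) | drop_vowels | reverse

Check, running the answer program on each example:
  "mblq" -> "q" -> "q" -> "r" -> "r" -> "r"
  "jiucqdwkvqj" -> "cqdwkvqj" -> "cqdwkvqj" -> "drexlwrk" -> "drxlwrk" -> "krwlxrd"
  "zwuwhqaxbw" -> "whqaxbw" -> "whqxbw" -> "xirycx" -> "xrycx" -> "xcyrx"
  "toxdszjfaj" -> "dszjfaj" -> "dszjfj" -> "etakgk" -> "tkgk" -> "kgkt"
  "uiugqiwiufuy" -> "gqiwiufuy" -> "gqwfy" -> "hrxgz" -> "hrxgz" -> "zgxrh"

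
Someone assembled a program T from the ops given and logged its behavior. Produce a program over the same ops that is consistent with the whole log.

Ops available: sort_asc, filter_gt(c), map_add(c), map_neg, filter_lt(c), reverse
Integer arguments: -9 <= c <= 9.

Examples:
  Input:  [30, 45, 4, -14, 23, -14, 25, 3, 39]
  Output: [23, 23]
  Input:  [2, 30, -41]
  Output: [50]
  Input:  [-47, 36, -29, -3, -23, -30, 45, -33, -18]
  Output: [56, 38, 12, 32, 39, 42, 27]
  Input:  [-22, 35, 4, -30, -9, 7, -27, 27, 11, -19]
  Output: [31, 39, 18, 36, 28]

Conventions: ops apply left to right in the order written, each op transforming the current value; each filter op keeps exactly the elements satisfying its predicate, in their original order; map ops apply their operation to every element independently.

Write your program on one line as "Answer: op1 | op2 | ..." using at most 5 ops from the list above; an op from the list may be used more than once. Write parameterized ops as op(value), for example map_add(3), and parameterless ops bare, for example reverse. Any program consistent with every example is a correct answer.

map_neg | reverse | filter_gt(2) | map_add(9) | reverse

Check, running the answer program on each example:
  [30, 45, 4, -14, 23, -14, 25, 3, 39] -> [-30, -45, -4, 14, -23, 14, -25, -3, -39] -> [-39, -3, -25, 14, -23, 14, -4, -45, -30] -> [14, 14] -> [23, 23] -> [23, 23]
  [2, 30, -41] -> [-2, -30, 41] -> [41, -30, -2] -> [41] -> [50] -> [50]
  [-47, 36, -29, -3, -23, -30, 45, -33, -18] -> [47, -36, 29, 3, 23, 30, -45, 33, 18] -> [18, 33, -45, 30, 23, 3, 29, -36, 47] -> [18, 33, 30, 23, 3, 29, 47] -> [27, 42, 39, 32, 12, 38, 56] -> [56, 38, 12, 32, 39, 42, 27]
  [-22, 35, 4, -30, -9, 7, -27, 27, 11, -19] -> [22, -35, -4, 30, 9, -7, 27, -27, -11, 19] -> [19, -11, -27, 27, -7, 9, 30, -4, -35, 22] -> [19, 27, 9, 30, 22] -> [28, 36, 18, 39, 31] -> [31, 39, 18, 36, 28]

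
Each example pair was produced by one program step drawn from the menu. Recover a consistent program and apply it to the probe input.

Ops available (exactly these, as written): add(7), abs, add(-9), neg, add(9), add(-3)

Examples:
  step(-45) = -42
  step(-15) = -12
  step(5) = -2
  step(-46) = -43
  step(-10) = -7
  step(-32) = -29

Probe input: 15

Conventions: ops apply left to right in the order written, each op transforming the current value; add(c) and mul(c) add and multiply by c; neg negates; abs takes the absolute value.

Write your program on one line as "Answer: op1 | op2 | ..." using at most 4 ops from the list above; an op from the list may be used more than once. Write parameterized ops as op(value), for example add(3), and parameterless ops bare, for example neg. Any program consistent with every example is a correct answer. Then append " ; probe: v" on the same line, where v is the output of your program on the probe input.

abs | add(-3) | neg ; probe: -12

Check, running the answer program on each example:
  -45 -> 45 -> 42 -> -42
  -15 -> 15 -> 12 -> -12
  5 -> 5 -> 2 -> -2
  -46 -> 46 -> 43 -> -43
  -10 -> 10 -> 7 -> -7
  -32 -> 32 -> 29 -> -29
  probe: 15 -> 15 -> 12 -> -12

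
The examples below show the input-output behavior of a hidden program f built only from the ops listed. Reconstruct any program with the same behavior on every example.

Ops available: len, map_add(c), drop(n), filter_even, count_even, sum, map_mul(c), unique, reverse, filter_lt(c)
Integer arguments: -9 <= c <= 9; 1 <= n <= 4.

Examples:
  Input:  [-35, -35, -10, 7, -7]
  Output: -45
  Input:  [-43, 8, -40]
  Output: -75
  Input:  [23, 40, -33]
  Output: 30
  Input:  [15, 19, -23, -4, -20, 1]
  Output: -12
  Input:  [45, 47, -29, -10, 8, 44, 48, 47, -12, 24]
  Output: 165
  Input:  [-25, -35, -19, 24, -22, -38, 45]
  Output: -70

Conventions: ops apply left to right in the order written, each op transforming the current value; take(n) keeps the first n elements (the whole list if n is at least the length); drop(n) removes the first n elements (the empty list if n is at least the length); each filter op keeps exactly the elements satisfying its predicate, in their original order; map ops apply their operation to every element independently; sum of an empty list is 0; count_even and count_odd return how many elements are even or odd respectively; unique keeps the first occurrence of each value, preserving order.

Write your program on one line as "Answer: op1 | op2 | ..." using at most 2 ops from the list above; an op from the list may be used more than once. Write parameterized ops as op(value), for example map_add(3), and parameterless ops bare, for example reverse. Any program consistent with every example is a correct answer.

unique | sum

Check, running the answer program on each example:
  [-35, -35, -10, 7, -7] -> [-35, -10, 7, -7] -> -45
  [-43, 8, -40] -> [-43, 8, -40] -> -75
  [23, 40, -33] -> [23, 40, -33] -> 30
  [15, 19, -23, -4, -20, 1] -> [15, 19, -23, -4, -20, 1] -> -12
  [45, 47, -29, -10, 8, 44, 48, 47, -12, 24] -> [45, 47, -29, -10, 8, 44, 48, -12, 24] -> 165
  [-25, -35, -19, 24, -22, -38, 45] -> [-25, -35, -19, 24, -22, -38, 45] -> -70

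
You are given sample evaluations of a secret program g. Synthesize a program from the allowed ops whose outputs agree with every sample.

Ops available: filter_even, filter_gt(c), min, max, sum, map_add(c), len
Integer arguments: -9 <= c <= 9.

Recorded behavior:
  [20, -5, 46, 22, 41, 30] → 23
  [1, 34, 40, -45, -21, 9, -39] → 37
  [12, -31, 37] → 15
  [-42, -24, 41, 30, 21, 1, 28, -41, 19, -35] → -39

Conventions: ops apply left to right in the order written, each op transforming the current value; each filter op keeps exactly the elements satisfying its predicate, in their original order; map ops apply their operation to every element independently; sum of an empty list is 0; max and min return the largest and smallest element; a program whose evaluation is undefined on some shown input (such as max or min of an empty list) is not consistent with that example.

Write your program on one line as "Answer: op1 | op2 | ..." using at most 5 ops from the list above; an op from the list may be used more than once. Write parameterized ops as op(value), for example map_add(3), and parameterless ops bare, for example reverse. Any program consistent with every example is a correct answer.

map_add(-2) | filter_even | map_add(7) | map_add(-2) | min

Check, running the answer program on each example:
  [20, -5, 46, 22, 41, 30] -> [18, -7, 44, 20, 39, 28] -> [18, 44, 20, 28] -> [25, 51, 27, 35] -> [23, 49, 25, 33] -> 23
  [1, 34, 40, -45, -21, 9, -39] -> [-1, 32, 38, -47, -23, 7, -41] -> [32, 38] -> [39, 45] -> [37, 43] -> 37
  [12, -31, 37] -> [10, -33, 35] -> [10] -> [17] -> [15] -> 15
  [-42, -24, 41, 30, 21, 1, 28, -41, 19, -35] -> [-44, -26, 39, 28, 19, -1, 26, -43, 17, -37] -> [-44, -26, 28, 26] -> [-37, -19, 35, 33] -> [-39, -21, 33, 31] -> -39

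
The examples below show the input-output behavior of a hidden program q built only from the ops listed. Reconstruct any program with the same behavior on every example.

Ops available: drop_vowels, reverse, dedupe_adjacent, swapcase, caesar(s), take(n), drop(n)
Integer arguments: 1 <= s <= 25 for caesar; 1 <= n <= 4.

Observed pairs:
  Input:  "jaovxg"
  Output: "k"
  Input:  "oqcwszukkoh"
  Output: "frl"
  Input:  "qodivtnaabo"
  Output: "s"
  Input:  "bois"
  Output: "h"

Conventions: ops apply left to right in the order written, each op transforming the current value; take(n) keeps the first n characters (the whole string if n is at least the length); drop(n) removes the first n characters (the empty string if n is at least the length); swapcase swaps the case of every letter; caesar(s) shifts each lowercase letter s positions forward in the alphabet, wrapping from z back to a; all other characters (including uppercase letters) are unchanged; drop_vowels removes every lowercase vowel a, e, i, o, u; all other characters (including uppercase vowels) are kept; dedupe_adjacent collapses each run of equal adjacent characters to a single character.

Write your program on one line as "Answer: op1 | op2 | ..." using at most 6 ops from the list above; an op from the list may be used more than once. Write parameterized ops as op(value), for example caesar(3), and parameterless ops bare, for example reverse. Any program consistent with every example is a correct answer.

drop(1) | dedupe_adjacent | take(3) | drop_vowels | caesar(15)

Check, running the answer program on each example:
  "jaovxg" -> "aovxg" -> "aovxg" -> "aov" -> "v" -> "k"
  "oqcwszukkoh" -> "qcwszukkoh" -> "qcwszukoh" -> "qcw" -> "qcw" -> "frl"
  "qodivtnaabo" -> "odivtnaabo" -> "odivtnabo" -> "odi" -> "d" -> "s"
  "bois" -> "ois" -> "ois" -> "ois" -> "s" -> "h"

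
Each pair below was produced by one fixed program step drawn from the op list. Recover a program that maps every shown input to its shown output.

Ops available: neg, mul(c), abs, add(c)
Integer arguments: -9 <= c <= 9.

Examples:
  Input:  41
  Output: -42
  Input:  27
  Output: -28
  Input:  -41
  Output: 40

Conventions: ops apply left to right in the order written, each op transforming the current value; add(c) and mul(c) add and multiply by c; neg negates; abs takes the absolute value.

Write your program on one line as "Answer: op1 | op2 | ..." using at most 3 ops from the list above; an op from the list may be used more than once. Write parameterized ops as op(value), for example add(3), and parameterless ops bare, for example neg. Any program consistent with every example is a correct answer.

add(1) | neg

Check, running the answer program on each example:
  41 -> 42 -> -42
  27 -> 28 -> -28
  -41 -> -40 -> 40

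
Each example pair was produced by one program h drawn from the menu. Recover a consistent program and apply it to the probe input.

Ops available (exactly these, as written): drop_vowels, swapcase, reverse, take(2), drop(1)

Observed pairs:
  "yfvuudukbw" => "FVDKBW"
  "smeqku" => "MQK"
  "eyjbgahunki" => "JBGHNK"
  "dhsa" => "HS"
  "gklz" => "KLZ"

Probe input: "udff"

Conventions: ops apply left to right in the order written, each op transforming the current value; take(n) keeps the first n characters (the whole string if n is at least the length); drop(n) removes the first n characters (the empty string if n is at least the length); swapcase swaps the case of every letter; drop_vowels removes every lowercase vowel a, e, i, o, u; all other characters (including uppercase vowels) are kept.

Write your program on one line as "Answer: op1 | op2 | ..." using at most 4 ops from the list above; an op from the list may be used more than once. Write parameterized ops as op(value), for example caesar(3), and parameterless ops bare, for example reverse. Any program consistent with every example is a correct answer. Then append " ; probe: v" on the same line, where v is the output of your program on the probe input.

drop_vowels | drop(1) | swapcase ; probe: "FF"

Check, running the answer program on each example:
  "yfvuudukbw" -> "yfvdkbw" -> "fvdkbw" -> "FVDKBW"
  "smeqku" -> "smqk" -> "mqk" -> "MQK"
  "eyjbgahunki" -> "yjbghnk" -> "jbghnk" -> "JBGHNK"
  "dhsa" -> "dhs" -> "hs" -> "HS"
  "gklz" -> "gklz" -> "klz" -> "KLZ"
  probe: "udff" -> "dff" -> "ff" -> "FF"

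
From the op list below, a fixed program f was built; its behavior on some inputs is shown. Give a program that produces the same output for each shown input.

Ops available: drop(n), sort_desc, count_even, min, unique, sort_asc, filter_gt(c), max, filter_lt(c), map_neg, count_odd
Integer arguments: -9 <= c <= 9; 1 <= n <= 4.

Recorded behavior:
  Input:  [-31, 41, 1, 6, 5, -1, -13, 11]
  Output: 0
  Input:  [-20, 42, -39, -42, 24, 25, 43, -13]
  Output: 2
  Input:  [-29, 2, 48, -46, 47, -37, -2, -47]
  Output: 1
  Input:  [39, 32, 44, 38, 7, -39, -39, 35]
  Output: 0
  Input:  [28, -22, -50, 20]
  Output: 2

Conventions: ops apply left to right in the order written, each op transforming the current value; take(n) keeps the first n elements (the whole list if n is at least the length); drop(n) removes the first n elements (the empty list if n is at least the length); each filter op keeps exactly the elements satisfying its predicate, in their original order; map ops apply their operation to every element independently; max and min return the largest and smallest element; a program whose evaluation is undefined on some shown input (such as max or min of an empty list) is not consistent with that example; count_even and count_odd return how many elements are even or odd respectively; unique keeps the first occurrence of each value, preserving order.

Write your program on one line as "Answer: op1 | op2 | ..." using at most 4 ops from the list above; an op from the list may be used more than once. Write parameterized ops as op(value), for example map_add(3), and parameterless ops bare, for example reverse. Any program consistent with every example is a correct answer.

sort_desc | filter_lt(-7) | map_neg | count_even

Check, running the answer program on each example:
  [-31, 41, 1, 6, 5, -1, -13, 11] -> [41, 11, 6, 5, 1, -1, -13, -31] -> [-13, -31] -> [13, 31] -> 0
  [-20, 42, -39, -42, 24, 25, 43, -13] -> [43, 42, 25, 24, -13, -20, -39, -42] -> [-13, -20, -39, -42] -> [13, 20, 39, 42] -> 2
  [-29, 2, 48, -46, 47, -37, -2, -47] -> [48, 47, 2, -2, -29, -37, -46, -47] -> [-29, -37, -46, -47] -> [29, 37, 46, 47] -> 1
  [39, 32, 44, 38, 7, -39, -39, 35] -> [44, 39, 38, 35, 32, 7, -39, -39] -> [-39, -39] -> [39, 39] -> 0
  [28, -22, -50, 20] -> [28, 20, -22, -50] -> [-22, -50] -> [22, 50] -> 2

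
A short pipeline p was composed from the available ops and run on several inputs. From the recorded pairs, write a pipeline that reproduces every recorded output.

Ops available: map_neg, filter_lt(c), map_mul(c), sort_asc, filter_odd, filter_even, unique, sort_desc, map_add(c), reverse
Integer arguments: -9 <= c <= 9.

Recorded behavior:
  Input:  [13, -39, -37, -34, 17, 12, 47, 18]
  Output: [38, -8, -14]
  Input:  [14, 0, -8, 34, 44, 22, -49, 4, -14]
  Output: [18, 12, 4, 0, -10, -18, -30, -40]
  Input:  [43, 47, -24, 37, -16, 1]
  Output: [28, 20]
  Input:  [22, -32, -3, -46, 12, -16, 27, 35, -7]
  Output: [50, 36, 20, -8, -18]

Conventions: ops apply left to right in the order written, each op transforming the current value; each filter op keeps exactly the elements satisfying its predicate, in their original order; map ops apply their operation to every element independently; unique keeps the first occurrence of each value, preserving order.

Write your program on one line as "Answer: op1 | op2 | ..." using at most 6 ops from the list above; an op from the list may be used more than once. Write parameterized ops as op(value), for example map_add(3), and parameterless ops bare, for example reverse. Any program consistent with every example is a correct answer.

reverse | filter_even | sort_asc | map_add(-4) | map_neg

Check, running the answer program on each example:
  [13, -39, -37, -34, 17, 12, 47, 18] -> [18, 47, 12, 17, -34, -37, -39, 13] -> [18, 12, -34] -> [-34, 12, 18] -> [-38, 8, 14] -> [38, -8, -14]
  [14, 0, -8, 34, 44, 22, -49, 4, -14] -> [-14, 4, -49, 22, 44, 34, -8, 0, 14] -> [-14, 4, 22, 44, 34, -8, 0, 14] -> [-14, -8, 0, 4, 14, 22, 34, 44] -> [-18, -12, -4, 0, 10, 18, 30, 40] -> [18, 12, 4, 0, -10, -18, -30, -40]
  [43, 47, -24, 37, -16, 1] -> [1, -16, 37, -24, 47, 43] -> [-16, -24] -> [-24, -16] -> [-28, -20] -> [28, 20]
  [22, -32, -3, -46, 12, -16, 27, 35, -7] -> [-7, 35, 27, -16, 12, -46, -3, -32, 22] -> [-16, 12, -46, -32, 22] -> [-46, -32, -16, 12, 22] -> [-50, -36, -20, 8, 18] -> [50, 36, 20, -8, -18]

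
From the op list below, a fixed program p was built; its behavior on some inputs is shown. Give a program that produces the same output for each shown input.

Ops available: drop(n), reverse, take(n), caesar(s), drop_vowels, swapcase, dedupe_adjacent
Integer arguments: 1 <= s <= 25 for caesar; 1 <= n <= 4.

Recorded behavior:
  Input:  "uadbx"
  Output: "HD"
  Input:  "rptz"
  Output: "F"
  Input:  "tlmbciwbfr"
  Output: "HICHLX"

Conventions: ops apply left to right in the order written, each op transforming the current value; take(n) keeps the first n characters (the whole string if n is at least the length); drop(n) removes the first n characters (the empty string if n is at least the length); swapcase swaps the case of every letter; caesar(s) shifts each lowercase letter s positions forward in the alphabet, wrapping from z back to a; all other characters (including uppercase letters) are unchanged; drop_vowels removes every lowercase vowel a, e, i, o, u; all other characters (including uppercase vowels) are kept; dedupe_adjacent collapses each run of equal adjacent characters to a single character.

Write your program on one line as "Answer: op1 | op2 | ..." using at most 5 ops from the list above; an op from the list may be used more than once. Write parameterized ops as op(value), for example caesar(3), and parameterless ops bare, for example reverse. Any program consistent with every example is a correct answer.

drop(2) | drop_vowels | caesar(6) | drop(1) | swapcase

Check, running the answer program on each example:
  "uadbx" -> "dbx" -> "dbx" -> "jhd" -> "hd" -> "HD"
  "rptz" -> "tz" -> "tz" -> "zf" -> "f" -> "F"
  "tlmbciwbfr" -> "mbciwbfr" -> "mbcwbfr" -> "shichlx" -> "hichlx" -> "HICHLX"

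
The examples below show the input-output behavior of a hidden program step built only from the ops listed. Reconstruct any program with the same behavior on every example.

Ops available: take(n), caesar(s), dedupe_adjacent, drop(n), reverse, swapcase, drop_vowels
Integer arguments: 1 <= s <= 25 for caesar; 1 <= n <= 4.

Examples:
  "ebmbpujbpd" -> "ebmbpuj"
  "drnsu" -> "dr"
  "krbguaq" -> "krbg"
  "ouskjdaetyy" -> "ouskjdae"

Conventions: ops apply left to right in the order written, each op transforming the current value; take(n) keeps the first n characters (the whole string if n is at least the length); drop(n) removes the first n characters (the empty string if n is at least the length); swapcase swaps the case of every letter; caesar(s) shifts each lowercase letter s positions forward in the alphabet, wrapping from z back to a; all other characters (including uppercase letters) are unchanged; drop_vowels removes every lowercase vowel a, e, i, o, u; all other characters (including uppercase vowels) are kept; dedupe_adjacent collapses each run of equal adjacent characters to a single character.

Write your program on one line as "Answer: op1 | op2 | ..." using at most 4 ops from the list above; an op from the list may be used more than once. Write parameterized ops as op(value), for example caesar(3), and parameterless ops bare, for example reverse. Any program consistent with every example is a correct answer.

reverse | drop(3) | reverse

Check, running the answer program on each example:
  "ebmbpujbpd" -> "dpbjupbmbe" -> "jupbmbe" -> "ebmbpuj"
  "drnsu" -> "usnrd" -> "rd" -> "dr"
  "krbguaq" -> "qaugbrk" -> "gbrk" -> "krbg"
  "ouskjdaetyy" -> "yyteadjksuo" -> "eadjksuo" -> "ouskjdae"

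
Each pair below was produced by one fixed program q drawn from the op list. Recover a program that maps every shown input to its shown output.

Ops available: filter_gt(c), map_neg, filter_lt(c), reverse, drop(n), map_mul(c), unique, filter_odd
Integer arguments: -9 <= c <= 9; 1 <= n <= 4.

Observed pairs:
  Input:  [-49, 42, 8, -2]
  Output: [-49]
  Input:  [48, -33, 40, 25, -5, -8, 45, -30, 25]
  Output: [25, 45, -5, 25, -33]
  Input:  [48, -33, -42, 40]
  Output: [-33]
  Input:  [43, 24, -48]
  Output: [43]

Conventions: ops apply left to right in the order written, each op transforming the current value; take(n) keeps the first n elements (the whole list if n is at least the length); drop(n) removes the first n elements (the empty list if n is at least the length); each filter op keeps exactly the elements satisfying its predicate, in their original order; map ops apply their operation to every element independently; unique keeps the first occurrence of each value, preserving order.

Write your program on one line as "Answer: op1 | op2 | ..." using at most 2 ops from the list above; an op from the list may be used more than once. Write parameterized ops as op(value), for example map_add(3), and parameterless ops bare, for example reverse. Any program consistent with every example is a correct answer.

reverse | filter_odd

Check, running the answer program on each example:
  [-49, 42, 8, -2] -> [-2, 8, 42, -49] -> [-49]
  [48, -33, 40, 25, -5, -8, 45, -30, 25] -> [25, -30, 45, -8, -5, 25, 40, -33, 48] -> [25, 45, -5, 25, -33]
  [48, -33, -42, 40] -> [40, -42, -33, 48] -> [-33]
  [43, 24, -48] -> [-48, 24, 43] -> [43]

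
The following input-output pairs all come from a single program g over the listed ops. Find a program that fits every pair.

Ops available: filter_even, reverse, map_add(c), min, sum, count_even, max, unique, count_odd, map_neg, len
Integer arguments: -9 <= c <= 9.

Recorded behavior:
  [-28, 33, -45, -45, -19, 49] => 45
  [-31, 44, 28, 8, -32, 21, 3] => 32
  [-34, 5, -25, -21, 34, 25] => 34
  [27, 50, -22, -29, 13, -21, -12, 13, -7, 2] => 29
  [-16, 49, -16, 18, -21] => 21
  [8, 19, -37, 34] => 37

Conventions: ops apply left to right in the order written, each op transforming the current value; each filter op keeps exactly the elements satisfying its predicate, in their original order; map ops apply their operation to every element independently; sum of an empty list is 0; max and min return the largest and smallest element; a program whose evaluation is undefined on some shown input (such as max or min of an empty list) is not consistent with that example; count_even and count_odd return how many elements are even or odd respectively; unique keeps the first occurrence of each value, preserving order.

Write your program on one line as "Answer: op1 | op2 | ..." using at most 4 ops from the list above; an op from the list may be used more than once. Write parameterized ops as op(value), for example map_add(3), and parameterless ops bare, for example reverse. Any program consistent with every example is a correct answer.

map_neg | unique | max

Check, running the answer program on each example:
  [-28, 33, -45, -45, -19, 49] -> [28, -33, 45, 45, 19, -49] -> [28, -33, 45, 19, -49] -> 45
  [-31, 44, 28, 8, -32, 21, 3] -> [31, -44, -28, -8, 32, -21, -3] -> [31, -44, -28, -8, 32, -21, -3] -> 32
  [-34, 5, -25, -21, 34, 25] -> [34, -5, 25, 21, -34, -25] -> [34, -5, 25, 21, -34, -25] -> 34
  [27, 50, -22, -29, 13, -21, -12, 13, -7, 2] -> [-27, -50, 22, 29, -13, 21, 12, -13, 7, -2] -> [-27, -50, 22, 29, -13, 21, 12, 7, -2] -> 29
  [-16, 49, -16, 18, -21] -> [16, -49, 16, -18, 21] -> [16, -49, -18, 21] -> 21
  [8, 19, -37, 34] -> [-8, -19, 37, -34] -> [-8, -19, 37, -34] -> 37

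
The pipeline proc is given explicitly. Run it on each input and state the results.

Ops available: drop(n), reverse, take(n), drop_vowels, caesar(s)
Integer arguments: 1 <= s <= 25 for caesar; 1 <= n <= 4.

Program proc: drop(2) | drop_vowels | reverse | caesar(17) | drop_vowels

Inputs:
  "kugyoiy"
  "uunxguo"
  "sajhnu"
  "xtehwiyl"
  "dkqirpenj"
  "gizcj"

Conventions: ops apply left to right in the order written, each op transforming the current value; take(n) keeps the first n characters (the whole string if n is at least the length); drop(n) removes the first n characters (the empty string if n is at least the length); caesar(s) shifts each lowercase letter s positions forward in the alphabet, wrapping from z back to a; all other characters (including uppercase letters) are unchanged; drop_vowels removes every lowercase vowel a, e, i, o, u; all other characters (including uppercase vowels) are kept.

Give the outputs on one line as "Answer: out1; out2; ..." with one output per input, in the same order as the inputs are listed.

Execution, op by op:
  "kugyoiy" -> "gyoiy" -> "gyy" -> "yyg" -> "ppx" -> "ppx"
  "uunxguo" -> "nxguo" -> "nxg" -> "gxn" -> "xoe" -> "x"
  "sajhnu" -> "jhnu" -> "jhn" -> "nhj" -> "eya" -> "y"
  "xtehwiyl" -> "ehwiyl" -> "hwyl" -> "lywh" -> "cpny" -> "cpny"
  "dkqirpenj" -> "qirpenj" -> "qrpnj" -> "jnprq" -> "aegih" -> "gh"
  "gizcj" -> "zcj" -> "zcj" -> "jcz" -> "atq" -> "tq"

"ppx"; "x"; "y"; "cpny"; "gh"; "tq"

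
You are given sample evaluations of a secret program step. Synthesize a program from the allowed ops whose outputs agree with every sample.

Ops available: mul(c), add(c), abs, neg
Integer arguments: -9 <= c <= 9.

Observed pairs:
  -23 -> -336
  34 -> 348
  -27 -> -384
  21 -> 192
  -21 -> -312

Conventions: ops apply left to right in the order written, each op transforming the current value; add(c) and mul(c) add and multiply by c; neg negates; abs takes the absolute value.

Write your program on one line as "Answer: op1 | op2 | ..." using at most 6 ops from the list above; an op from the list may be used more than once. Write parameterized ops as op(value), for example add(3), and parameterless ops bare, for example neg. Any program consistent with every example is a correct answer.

add(-5) | neg | mul(-3) | mul(-4) | neg

Check, running the answer program on each example:
  -23 -> -28 -> 28 -> -84 -> 336 -> -336
  34 -> 29 -> -29 -> 87 -> -348 -> 348
  -27 -> -32 -> 32 -> -96 -> 384 -> -384
  21 -> 16 -> -16 -> 48 -> -192 -> 192
  -21 -> -26 -> 26 -> -78 -> 312 -> -312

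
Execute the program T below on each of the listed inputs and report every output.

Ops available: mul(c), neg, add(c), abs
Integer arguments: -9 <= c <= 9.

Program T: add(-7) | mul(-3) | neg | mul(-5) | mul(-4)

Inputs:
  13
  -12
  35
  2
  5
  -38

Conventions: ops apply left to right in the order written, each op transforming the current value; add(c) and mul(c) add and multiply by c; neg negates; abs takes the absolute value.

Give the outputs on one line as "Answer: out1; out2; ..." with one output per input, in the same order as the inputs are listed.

Execution, op by op:
  13 -> 6 -> -18 -> 18 -> -90 -> 360
  -12 -> -19 -> 57 -> -57 -> 285 -> -1140
  35 -> 28 -> -84 -> 84 -> -420 -> 1680
  2 -> -5 -> 15 -> -15 -> 75 -> -300
  5 -> -2 -> 6 -> -6 -> 30 -> -120
  -38 -> -45 -> 135 -> -135 -> 675 -> -2700

360; -1140; 1680; -300; -120; -2700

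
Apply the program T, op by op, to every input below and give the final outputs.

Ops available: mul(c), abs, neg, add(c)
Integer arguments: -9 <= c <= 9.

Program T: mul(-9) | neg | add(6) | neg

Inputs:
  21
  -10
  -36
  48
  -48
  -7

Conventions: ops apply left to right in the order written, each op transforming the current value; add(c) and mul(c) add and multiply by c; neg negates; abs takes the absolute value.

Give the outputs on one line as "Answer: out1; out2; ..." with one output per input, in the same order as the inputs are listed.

Execution, op by op:
  21 -> -189 -> 189 -> 195 -> -195
  -10 -> 90 -> -90 -> -84 -> 84
  -36 -> 324 -> -324 -> -318 -> 318
  48 -> -432 -> 432 -> 438 -> -438
  -48 -> 432 -> -432 -> -426 -> 426
  -7 -> 63 -> -63 -> -57 -> 57

-195; 84; 318; -438; 426; 57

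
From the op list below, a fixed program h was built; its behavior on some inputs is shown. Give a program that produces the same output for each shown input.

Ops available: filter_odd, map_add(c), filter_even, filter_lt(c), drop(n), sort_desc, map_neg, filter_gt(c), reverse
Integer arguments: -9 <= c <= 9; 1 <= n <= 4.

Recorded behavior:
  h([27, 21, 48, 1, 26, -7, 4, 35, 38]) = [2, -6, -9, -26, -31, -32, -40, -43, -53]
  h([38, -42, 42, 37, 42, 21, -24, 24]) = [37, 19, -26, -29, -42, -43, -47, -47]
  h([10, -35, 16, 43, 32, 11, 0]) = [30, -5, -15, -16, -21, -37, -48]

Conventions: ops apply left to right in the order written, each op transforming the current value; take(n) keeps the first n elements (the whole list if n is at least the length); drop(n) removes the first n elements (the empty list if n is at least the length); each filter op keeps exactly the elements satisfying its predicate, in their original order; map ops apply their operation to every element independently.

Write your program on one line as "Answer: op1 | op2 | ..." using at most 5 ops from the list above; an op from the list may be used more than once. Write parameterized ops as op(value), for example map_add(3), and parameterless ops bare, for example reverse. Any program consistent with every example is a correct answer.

sort_desc | map_neg | reverse | map_add(-5)

Check, running the answer program on each example:
  [27, 21, 48, 1, 26, -7, 4, 35, 38] -> [48, 38, 35, 27, 26, 21, 4, 1, -7] -> [-48, -38, -35, -27, -26, -21, -4, -1, 7] -> [7, -1, -4, -21, -26, -27, -35, -38, -48] -> [2, -6, -9, -26, -31, -32, -40, -43, -53]
  [38, -42, 42, 37, 42, 21, -24, 24] -> [42, 42, 38, 37, 24, 21, -24, -42] -> [-42, -42, -38, -37, -24, -21, 24, 42] -> [42, 24, -21, -24, -37, -38, -42, -42] -> [37, 19, -26, -29, -42, -43, -47, -47]
  [10, -35, 16, 43, 32, 11, 0] -> [43, 32, 16, 11, 10, 0, -35] -> [-43, -32, -16, -11, -10, 0, 35] -> [35, 0, -10, -11, -16, -32, -43] -> [30, -5, -15, -16, -21, -37, -48]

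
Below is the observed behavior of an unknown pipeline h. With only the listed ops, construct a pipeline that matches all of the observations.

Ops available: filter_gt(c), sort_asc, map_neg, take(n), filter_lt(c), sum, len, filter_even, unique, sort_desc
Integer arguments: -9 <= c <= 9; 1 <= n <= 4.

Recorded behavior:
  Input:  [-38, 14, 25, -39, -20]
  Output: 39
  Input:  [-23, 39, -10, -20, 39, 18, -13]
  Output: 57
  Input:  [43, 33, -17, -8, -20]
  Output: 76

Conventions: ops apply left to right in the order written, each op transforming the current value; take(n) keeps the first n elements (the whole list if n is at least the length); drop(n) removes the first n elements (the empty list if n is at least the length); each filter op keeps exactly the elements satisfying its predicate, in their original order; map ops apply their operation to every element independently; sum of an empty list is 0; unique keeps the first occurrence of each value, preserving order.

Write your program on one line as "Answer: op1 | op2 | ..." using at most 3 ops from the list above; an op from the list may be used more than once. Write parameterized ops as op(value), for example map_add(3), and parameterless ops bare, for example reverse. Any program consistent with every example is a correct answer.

filter_gt(-4) | unique | sum

Check, running the answer program on each example:
  [-38, 14, 25, -39, -20] -> [14, 25] -> [14, 25] -> 39
  [-23, 39, -10, -20, 39, 18, -13] -> [39, 39, 18] -> [39, 18] -> 57
  [43, 33, -17, -8, -20] -> [43, 33] -> [43, 33] -> 76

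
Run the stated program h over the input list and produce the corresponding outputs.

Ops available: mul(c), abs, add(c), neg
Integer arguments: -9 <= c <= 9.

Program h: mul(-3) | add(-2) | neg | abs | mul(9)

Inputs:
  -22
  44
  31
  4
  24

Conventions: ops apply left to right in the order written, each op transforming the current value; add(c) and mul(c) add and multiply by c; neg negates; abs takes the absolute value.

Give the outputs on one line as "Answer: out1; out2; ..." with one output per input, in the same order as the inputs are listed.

576; 1206; 855; 126; 666

Execution, op by op:
  -22 -> 66 -> 64 -> -64 -> 64 -> 576
  44 -> -132 -> -134 -> 134 -> 134 -> 1206
  31 -> -93 -> -95 -> 95 -> 95 -> 855
  4 -> -12 -> -14 -> 14 -> 14 -> 126
  24 -> -72 -> -74 -> 74 -> 74 -> 666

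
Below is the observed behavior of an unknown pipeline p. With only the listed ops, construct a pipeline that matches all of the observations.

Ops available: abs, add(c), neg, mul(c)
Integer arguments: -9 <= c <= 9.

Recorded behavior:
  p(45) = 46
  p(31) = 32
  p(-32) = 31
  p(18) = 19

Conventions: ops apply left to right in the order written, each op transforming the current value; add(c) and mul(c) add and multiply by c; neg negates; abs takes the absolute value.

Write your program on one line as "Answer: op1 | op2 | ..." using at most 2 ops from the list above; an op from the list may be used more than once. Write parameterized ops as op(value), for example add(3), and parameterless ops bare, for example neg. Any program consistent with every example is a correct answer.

add(1) | abs

Check, running the answer program on each example:
  45 -> 46 -> 46
  31 -> 32 -> 32
  -32 -> -31 -> 31
  18 -> 19 -> 19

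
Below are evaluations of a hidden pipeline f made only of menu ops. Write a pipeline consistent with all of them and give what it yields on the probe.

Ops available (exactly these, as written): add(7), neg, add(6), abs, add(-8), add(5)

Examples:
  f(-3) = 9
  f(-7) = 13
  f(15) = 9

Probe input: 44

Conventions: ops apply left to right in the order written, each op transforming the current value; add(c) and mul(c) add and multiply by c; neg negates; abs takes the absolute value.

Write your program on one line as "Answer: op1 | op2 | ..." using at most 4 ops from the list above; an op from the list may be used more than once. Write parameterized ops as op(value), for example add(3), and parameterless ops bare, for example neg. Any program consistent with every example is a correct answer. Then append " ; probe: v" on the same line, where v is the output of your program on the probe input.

neg | add(6) | abs ; probe: 38

Check, running the answer program on each example:
  -3 -> 3 -> 9 -> 9
  -7 -> 7 -> 13 -> 13
  15 -> -15 -> -9 -> 9
  probe: 44 -> -44 -> -38 -> 38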